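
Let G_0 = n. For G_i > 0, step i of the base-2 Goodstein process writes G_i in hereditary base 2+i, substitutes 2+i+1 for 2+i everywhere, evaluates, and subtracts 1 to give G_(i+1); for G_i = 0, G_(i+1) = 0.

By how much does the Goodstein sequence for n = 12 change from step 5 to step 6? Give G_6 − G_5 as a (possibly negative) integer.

(0) 12|_2 = 2^(2 + 1) + 2^2 ↦ 3^(3 + 1) + 3^3|_3 = 108 ⇒ 107
(1) 107|_3 = 3^(3 + 1) + 2·3^2 + 2·3 + 2 ↦ 4^(4 + 1) + 2·4^2 + 2·4 + 2|_4 = 1066 ⇒ 1065
(2) 1065|_4 = 4^(4 + 1) + 2·4^2 + 2·4 + 1 ↦ 5^(5 + 1) + 2·5^2 + 2·5 + 1|_5 = 15686 ⇒ 15685
(3) 15685|_5 = 5^(5 + 1) + 2·5^2 + 2·5 ↦ 6^(6 + 1) + 2·6^2 + 2·6|_6 = 280020 ⇒ 280019
(4) 280019|_6 = 6^(6 + 1) + 2·6^2 + 6 + 5 ↦ 7^(7 + 1) + 2·7^2 + 7 + 5|_7 = 5764911 ⇒ 5764910
(5) 5764910|_7 = 7^(7 + 1) + 2·7^2 + 7 + 4 ↦ 8^(8 + 1) + 2·8^2 + 8 + 4|_8 = 134217868 ⇒ 134217867

128452957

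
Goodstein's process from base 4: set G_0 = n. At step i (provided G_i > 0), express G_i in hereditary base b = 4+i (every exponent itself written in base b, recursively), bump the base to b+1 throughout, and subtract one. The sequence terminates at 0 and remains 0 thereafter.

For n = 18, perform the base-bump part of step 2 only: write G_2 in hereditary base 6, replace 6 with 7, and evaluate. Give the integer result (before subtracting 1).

G_0=18  [base 4] 4^2 + 2  →[4↦5]→  5^2 + 2 = 27  −1 ⇒ G_1=26
G_1=26  [base 5] 5^2 + 1  →[5↦6]→  6^2 + 1 = 37  −1 ⇒ G_2=36
G_2=36  [base 6] 6^2  →[6↦7]→  7^2 = 49  −1 ⇒ G_3=48

49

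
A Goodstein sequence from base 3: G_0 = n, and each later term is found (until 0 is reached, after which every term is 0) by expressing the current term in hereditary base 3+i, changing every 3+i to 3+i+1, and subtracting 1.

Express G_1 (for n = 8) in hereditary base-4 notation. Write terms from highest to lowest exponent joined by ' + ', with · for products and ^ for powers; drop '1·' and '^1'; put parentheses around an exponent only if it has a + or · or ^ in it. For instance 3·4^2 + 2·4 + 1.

(0) 8|_3 = 2·3 + 2 ↦ 2·4 + 2|_4 = 10 ⇒ 9
(1) 9|_4 = 2·4 + 1 ↦ 2·5 + 1|_5 = 11 ⇒ 10

2·4 + 1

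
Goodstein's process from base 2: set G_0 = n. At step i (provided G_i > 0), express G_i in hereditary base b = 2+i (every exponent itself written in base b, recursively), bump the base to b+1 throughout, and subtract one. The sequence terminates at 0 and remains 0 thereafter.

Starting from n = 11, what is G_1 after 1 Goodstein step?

G_0 = 11. HB_2(11) = 2^(2 + 1) + 2 + 1. Bump = 85. G_1 = 84.
G_1 = 84. HB_3(84) = 3^(3 + 1) + 3. Bump = 1028. G_2 = 1027.

84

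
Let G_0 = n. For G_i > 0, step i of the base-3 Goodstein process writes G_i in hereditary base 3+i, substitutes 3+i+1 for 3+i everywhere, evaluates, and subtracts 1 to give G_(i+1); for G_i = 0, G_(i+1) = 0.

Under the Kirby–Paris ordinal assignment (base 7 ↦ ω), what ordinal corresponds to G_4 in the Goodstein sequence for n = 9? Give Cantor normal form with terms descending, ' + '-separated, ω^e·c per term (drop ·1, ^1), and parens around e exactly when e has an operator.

(0) 9|_3 = 3^2 ↦ 4^2|_4 = 16 ⇒ 15
(1) 15|_4 = 3·4 + 3 ↦ 3·5 + 3|_5 = 18 ⇒ 17
(2) 17|_5 = 3·5 + 2 ↦ 3·6 + 2|_6 = 20 ⇒ 19
(3) 19|_6 = 3·6 + 1 ↦ 3·7 + 1|_7 = 22 ⇒ 21

ω·3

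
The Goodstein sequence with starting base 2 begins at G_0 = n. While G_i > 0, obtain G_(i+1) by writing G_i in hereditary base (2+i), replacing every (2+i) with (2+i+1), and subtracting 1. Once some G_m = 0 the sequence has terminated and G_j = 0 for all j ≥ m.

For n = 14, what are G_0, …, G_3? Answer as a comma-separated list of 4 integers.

[0] 14 ≡ 2^(2 + 1) + 2^2 + 2 (base 2). Lift 3: 111. −1: 110.
[1] 110 ≡ 3^(3 + 1) + 3^3 + 2 (base 3). Lift 4: 1282. −1: 1281.
[2] 1281 ≡ 4^(4 + 1) + 4^4 + 1 (base 4). Lift 5: 18751. −1: 18750.

14, 110, 1281, 18750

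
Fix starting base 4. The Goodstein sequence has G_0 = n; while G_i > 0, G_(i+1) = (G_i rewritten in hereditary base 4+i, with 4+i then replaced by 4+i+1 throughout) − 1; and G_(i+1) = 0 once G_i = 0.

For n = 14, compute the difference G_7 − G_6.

1

14 —HB4→ 3·4 + 2 —bump→ 3·5 + 2 = 17 —(−1)→ 16
16 —HB5→ 3·5 + 1 —bump→ 3·6 + 1 = 19 —(−1)→ 18
18 —HB6→ 3·6 —bump→ 3·7 = 21 —(−1)→ 20
20 —HB7→ 2·7 + 6 —bump→ 2·8 + 6 = 22 —(−1)→ 21
21 —HB8→ 2·8 + 5 —bump→ 2·9 + 5 = 23 —(−1)→ 22
22 —HB9→ 2·9 + 4 —bump→ 2·10 + 4 = 24 —(−1)→ 23
23 —HB10→ 2·10 + 3 —bump→ 2·11 + 3 = 25 —(−1)→ 24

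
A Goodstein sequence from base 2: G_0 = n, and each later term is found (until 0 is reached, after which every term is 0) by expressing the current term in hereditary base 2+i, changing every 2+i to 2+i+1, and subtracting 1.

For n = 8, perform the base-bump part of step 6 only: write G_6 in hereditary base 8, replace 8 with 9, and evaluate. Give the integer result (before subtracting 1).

774841152

G_0=8  [base 2] 2^(2 + 1)  →[2↦3]→  3^(3 + 1) = 81  −1 ⇒ G_1=80
G_1=80  [base 3] 2·3^3 + 2·3^2 + 2·3 + 2  →[3↦4]→  2·4^4 + 2·4^2 + 2·4 + 2 = 554  −1 ⇒ G_2=553
G_2=553  [base 4] 2·4^4 + 2·4^2 + 2·4 + 1  →[4↦5]→  2·5^5 + 2·5^2 + 2·5 + 1 = 6311  −1 ⇒ G_3=6310
G_3=6310  [base 5] 2·5^5 + 2·5^2 + 2·5  →[5↦6]→  2·6^6 + 2·6^2 + 2·6 = 93396  −1 ⇒ G_4=93395
G_4=93395  [base 6] 2·6^6 + 2·6^2 + 6 + 5  →[6↦7]→  2·7^7 + 2·7^2 + 7 + 5 = 1647196  −1 ⇒ G_5=1647195
G_5=1647195  [base 7] 2·7^7 + 2·7^2 + 7 + 4  →[7↦8]→  2·8^8 + 2·8^2 + 8 + 4 = 33554572  −1 ⇒ G_6=33554571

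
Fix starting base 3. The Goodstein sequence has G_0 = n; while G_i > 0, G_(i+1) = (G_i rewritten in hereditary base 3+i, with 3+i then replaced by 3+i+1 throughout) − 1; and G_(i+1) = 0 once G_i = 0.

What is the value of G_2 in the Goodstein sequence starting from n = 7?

9

G_0 = 7. HB_3(7) = 2·3 + 1. Bump = 9. G_1 = 8.
G_1 = 8. HB_4(8) = 2·4. Bump = 10. G_2 = 9.
G_2 = 9. HB_5(9) = 5 + 4. Bump = 10. G_3 = 9.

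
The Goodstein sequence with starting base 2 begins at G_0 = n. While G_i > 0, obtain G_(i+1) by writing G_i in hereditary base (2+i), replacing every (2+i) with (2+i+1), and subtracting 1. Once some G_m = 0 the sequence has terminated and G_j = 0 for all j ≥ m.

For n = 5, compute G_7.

[0] 5 ≡ 2^2 + 1 (base 2). Lift 3: 28. −1: 27.
[1] 27 ≡ 3^3 (base 3). Lift 4: 256. −1: 255.
[2] 255 ≡ 3·4^3 + 3·4^2 + 3·4 + 3 (base 4). Lift 5: 468. −1: 467.
[3] 467 ≡ 3·5^3 + 3·5^2 + 3·5 + 2 (base 5). Lift 6: 776. −1: 775.
[4] 775 ≡ 3·6^3 + 3·6^2 + 3·6 + 1 (base 6). Lift 7: 1198. −1: 1197.
[5] 1197 ≡ 3·7^3 + 3·7^2 + 3·7 (base 7). Lift 8: 1752. −1: 1751.
[6] 1751 ≡ 3·8^3 + 3·8^2 + 2·8 + 7 (base 8). Lift 9: 2455. −1: 2454.

2454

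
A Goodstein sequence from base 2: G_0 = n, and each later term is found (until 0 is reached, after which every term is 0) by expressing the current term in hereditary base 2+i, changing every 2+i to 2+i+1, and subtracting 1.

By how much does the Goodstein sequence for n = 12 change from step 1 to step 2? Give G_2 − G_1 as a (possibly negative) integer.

G_0 = 12. HB_2(12) = 2^(2 + 1) + 2^2. Bump = 108. G_1 = 107.
G_1 = 107. HB_3(107) = 3^(3 + 1) + 2·3^2 + 2·3 + 2. Bump = 1066. G_2 = 1065.

958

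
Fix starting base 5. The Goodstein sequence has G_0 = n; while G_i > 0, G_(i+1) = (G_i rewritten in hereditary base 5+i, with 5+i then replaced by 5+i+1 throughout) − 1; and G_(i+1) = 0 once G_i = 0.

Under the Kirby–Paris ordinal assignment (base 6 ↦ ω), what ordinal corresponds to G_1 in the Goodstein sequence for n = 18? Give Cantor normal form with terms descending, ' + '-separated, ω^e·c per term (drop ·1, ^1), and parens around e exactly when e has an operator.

ω·3 + 2

G_0 = 18. HB_5(18) = 3·5 + 3. Bump = 21. G_1 = 20.
G_1 = 20. HB_6(20) = 3·6 + 2. Bump = 23. G_2 = 22.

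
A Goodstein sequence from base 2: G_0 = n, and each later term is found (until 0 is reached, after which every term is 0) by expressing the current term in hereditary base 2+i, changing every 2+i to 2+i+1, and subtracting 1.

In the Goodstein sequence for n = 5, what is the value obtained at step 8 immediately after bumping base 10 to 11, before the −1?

4383

i=0: 5 = 2^2 + 1 (b=2); 2→3: 3^3 + 1 = 28; 28−1 = 27
i=1: 27 = 3^3 (b=3); 3→4: 4^4 = 256; 256−1 = 255
i=2: 255 = 3·4^3 + 3·4^2 + 3·4 + 3 (b=4); 4→5: 3·5^3 + 3·5^2 + 3·5 + 3 = 468; 468−1 = 467
i=3: 467 = 3·5^3 + 3·5^2 + 3·5 + 2 (b=5); 5→6: 3·6^3 + 3·6^2 + 3·6 + 2 = 776; 776−1 = 775
i=4: 775 = 3·6^3 + 3·6^2 + 3·6 + 1 (b=6); 6→7: 3·7^3 + 3·7^2 + 3·7 + 1 = 1198; 1198−1 = 1197
i=5: 1197 = 3·7^3 + 3·7^2 + 3·7 (b=7); 7→8: 3·8^3 + 3·8^2 + 3·8 = 1752; 1752−1 = 1751
i=6: 1751 = 3·8^3 + 3·8^2 + 2·8 + 7 (b=8); 8→9: 3·9^3 + 3·9^2 + 2·9 + 7 = 2455; 2455−1 = 2454
i=7: 2454 = 3·9^3 + 3·9^2 + 2·9 + 6 (b=9); 9→10: 3·10^3 + 3·10^2 + 2·10 + 6 = 3326; 3326−1 = 3325
i=8: 3325 = 3·10^3 + 3·10^2 + 2·10 + 5 (b=10); 10→11: 3·11^3 + 3·11^2 + 2·11 + 5 = 4383; 4383−1 = 4382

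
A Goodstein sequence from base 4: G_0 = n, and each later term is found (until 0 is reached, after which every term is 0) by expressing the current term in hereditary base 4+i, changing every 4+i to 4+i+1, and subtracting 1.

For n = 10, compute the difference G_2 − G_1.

G_0=10  [base 4] 2·4 + 2  →[4↦5]→  2·5 + 2 = 12  −1 ⇒ G_1=11
G_1=11  [base 5] 2·5 + 1  →[5↦6]→  2·6 + 1 = 13  −1 ⇒ G_2=12

1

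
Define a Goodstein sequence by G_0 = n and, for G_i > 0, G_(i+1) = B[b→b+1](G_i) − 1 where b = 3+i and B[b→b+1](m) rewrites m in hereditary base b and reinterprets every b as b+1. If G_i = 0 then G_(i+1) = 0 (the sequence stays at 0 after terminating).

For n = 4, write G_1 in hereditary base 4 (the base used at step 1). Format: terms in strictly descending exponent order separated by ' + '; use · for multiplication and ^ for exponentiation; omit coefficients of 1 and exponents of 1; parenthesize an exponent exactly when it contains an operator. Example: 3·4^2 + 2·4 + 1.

4

[0] 4 ≡ 3 + 1 (base 3). Lift 4: 5. −1: 4.
[1] 4 ≡ 4 (base 4). Lift 5: 5. −1: 4.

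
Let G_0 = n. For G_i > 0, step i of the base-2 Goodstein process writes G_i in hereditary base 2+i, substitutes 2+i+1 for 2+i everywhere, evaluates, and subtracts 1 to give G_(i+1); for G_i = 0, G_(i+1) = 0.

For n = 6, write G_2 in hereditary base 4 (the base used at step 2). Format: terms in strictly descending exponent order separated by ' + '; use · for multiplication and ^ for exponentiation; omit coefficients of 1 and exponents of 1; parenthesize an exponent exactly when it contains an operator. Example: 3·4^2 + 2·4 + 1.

[0] 6 ≡ 2^2 + 2 (base 2). Lift 3: 30. −1: 29.
[1] 29 ≡ 3^3 + 2 (base 3). Lift 4: 258. −1: 257.
[2] 257 ≡ 4^4 + 1 (base 4). Lift 5: 3126. −1: 3125.

4^4 + 1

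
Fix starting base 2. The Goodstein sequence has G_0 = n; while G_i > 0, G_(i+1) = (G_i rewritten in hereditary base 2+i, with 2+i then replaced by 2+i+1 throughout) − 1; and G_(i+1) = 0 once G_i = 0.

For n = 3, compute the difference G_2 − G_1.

0

3 —HB2→ 2 + 1 —bump→ 3 + 1 = 4 —(−1)→ 3
3 —HB3→ 3 —bump→ 4 = 4 —(−1)→ 3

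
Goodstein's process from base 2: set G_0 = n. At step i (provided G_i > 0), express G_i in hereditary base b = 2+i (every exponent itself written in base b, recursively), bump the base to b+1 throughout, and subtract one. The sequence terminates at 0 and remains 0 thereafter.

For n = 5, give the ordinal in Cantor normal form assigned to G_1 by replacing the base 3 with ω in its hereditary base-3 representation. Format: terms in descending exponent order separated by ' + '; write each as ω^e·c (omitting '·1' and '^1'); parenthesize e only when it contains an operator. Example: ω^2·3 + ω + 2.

step 0: 5 = 2^2 + 1; sub 3 for 2: 3^3 + 1; = 28; G_1 = 28−1 = 27
step 1: 27 = 3^3; sub 4 for 3: 4^4; = 256; G_2 = 256−1 = 255

ω^ω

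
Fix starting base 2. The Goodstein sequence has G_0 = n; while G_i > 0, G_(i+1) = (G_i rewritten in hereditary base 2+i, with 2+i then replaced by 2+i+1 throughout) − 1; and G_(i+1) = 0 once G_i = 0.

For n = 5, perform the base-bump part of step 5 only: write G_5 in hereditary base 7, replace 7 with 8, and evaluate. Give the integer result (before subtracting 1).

1752

step 0: 5 = 2^2 + 1; sub 3 for 2: 3^3 + 1; = 28; G_1 = 28−1 = 27
step 1: 27 = 3^3; sub 4 for 3: 4^4; = 256; G_2 = 256−1 = 255
step 2: 255 = 3·4^3 + 3·4^2 + 3·4 + 3; sub 5 for 4: 3·5^3 + 3·5^2 + 3·5 + 3; = 468; G_3 = 468−1 = 467
step 3: 467 = 3·5^3 + 3·5^2 + 3·5 + 2; sub 6 for 5: 3·6^3 + 3·6^2 + 3·6 + 2; = 776; G_4 = 776−1 = 775
step 4: 775 = 3·6^3 + 3·6^2 + 3·6 + 1; sub 7 for 6: 3·7^3 + 3·7^2 + 3·7 + 1; = 1198; G_5 = 1198−1 = 1197
step 5: 1197 = 3·7^3 + 3·7^2 + 3·7; sub 8 for 7: 3·8^3 + 3·8^2 + 3·8; = 1752; G_6 = 1752−1 = 1751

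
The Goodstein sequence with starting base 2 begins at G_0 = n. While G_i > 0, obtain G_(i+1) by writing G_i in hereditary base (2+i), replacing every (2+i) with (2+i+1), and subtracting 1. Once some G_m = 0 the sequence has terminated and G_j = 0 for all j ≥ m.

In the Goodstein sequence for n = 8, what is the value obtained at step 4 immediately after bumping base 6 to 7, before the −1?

1647196

i=0: 8 = 2^(2 + 1) (b=2); 2→3: 3^(3 + 1) = 81; 81−1 = 80
i=1: 80 = 2·3^3 + 2·3^2 + 2·3 + 2 (b=3); 3→4: 2·4^4 + 2·4^2 + 2·4 + 2 = 554; 554−1 = 553
i=2: 553 = 2·4^4 + 2·4^2 + 2·4 + 1 (b=4); 4→5: 2·5^5 + 2·5^2 + 2·5 + 1 = 6311; 6311−1 = 6310
i=3: 6310 = 2·5^5 + 2·5^2 + 2·5 (b=5); 5→6: 2·6^6 + 2·6^2 + 2·6 = 93396; 93396−1 = 93395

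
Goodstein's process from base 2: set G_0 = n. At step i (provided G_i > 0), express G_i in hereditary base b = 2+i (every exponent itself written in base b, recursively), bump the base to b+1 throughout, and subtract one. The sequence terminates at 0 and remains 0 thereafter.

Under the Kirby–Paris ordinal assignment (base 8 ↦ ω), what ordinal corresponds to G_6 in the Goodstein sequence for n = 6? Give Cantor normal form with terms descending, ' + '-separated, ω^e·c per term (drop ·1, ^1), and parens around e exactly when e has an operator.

ω^5·5 + ω^4·5 + ω^3·5 + ω^2·5 + ω·5 + 3

6 —HB2→ 2^2 + 2 —bump→ 3^3 + 3 = 30 —(−1)→ 29
29 —HB3→ 3^3 + 2 —bump→ 4^4 + 2 = 258 —(−1)→ 257
257 —HB4→ 4^4 + 1 —bump→ 5^5 + 1 = 3126 —(−1)→ 3125
3125 —HB5→ 5^5 —bump→ 6^6 = 46656 —(−1)→ 46655
46655 —HB6→ 5·6^5 + 5·6^4 + 5·6^3 + 5·6^2 + 5·6 + 5 —bump→ 5·7^5 + 5·7^4 + 5·7^3 + 5·7^2 + 5·7 + 5 = 98040 —(−1)→ 98039
98039 —HB7→ 5·7^5 + 5·7^4 + 5·7^3 + 5·7^2 + 5·7 + 4 —bump→ 5·8^5 + 5·8^4 + 5·8^3 + 5·8^2 + 5·8 + 4 = 187244 —(−1)→ 187243
187243 —HB8→ 5·8^5 + 5·8^4 + 5·8^3 + 5·8^2 + 5·8 + 3 —bump→ 5·9^5 + 5·9^4 + 5·9^3 + 5·9^2 + 5·9 + 3 = 332148 —(−1)→ 332147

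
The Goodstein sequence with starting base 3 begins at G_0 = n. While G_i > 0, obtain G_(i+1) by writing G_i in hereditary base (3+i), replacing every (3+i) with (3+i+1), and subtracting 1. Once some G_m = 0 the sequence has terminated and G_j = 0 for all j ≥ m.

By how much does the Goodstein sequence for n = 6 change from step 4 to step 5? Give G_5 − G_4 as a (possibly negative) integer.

base 3: 6 = 2·3; at 4: 2·4 = 8; next = 7
base 4: 7 = 4 + 3; at 5: 5 + 3 = 8; next = 7
base 5: 7 = 5 + 2; at 6: 6 + 2 = 8; next = 7
base 6: 7 = 6 + 1; at 7: 7 + 1 = 8; next = 7
base 7: 7 = 7; at 8: 8 = 8; next = 7

0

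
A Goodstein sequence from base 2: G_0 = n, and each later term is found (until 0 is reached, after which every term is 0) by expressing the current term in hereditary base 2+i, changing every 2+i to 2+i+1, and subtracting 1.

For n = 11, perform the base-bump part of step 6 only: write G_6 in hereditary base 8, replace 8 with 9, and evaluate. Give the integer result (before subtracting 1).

[0] 11 ≡ 2^(2 + 1) + 2 + 1 (base 2). Lift 3: 85. −1: 84.
[1] 84 ≡ 3^(3 + 1) + 3 (base 3). Lift 4: 1028. −1: 1027.
[2] 1027 ≡ 4^(4 + 1) + 3 (base 4). Lift 5: 15628. −1: 15627.
[3] 15627 ≡ 5^(5 + 1) + 2 (base 5). Lift 6: 279938. −1: 279937.
[4] 279937 ≡ 6^(6 + 1) + 1 (base 6). Lift 7: 5764802. −1: 5764801.
[5] 5764801 ≡ 7^(7 + 1) (base 7). Lift 8: 134217728. −1: 134217727.
[6] 134217727 ≡ 7·8^8 + 7·8^7 + 7·8^6 + 7·8^5 + 7·8^4 + 7·8^3 + 7·8^2 + 7·8 + 7 (base 8). Lift 9: 2749609303. −1: 2749609302.

2749609303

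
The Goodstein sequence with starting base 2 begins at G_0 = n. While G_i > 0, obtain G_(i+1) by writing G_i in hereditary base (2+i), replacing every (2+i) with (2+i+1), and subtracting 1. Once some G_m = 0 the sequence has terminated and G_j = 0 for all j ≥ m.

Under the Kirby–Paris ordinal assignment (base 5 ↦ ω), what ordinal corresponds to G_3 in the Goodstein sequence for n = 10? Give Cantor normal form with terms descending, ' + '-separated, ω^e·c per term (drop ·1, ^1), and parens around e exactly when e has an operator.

ω^(ω + 1)

(0) 10|_2 = 2^(2 + 1) + 2 ↦ 3^(3 + 1) + 3|_3 = 84 ⇒ 83
(1) 83|_3 = 3^(3 + 1) + 2 ↦ 4^(4 + 1) + 2|_4 = 1026 ⇒ 1025
(2) 1025|_4 = 4^(4 + 1) + 1 ↦ 5^(5 + 1) + 1|_5 = 15626 ⇒ 15625
(3) 15625|_5 = 5^(5 + 1) ↦ 6^(6 + 1)|_6 = 279936 ⇒ 279935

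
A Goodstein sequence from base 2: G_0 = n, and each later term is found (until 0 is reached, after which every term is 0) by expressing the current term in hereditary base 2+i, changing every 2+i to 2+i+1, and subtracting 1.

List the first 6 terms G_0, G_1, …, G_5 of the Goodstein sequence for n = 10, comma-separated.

10, 83, 1025, 15625, 279935, 4215754

i=0: 10 = 2^(2 + 1) + 2 (b=2); 2→3: 3^(3 + 1) + 3 = 84; 84−1 = 83
i=1: 83 = 3^(3 + 1) + 2 (b=3); 3→4: 4^(4 + 1) + 2 = 1026; 1026−1 = 1025
i=2: 1025 = 4^(4 + 1) + 1 (b=4); 4→5: 5^(5 + 1) + 1 = 15626; 15626−1 = 15625
i=3: 15625 = 5^(5 + 1) (b=5); 5→6: 6^(6 + 1) = 279936; 279936−1 = 279935
i=4: 279935 = 5·6^6 + 5·6^5 + 5·6^4 + 5·6^3 + 5·6^2 + 5·6 + 5 (b=6); 6→7: 5·7^7 + 5·7^5 + 5·7^4 + 5·7^3 + 5·7^2 + 5·7 + 5 = 4215755; 4215755−1 = 4215754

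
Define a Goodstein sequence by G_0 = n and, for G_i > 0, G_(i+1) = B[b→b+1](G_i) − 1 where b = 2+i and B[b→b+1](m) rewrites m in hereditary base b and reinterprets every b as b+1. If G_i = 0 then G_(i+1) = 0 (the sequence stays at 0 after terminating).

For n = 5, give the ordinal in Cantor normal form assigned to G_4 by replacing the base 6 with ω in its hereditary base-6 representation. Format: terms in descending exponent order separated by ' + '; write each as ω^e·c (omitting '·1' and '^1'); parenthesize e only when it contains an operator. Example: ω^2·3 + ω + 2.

ω^3·3 + ω^2·3 + ω·3 + 1

i=0: 5 = 2^2 + 1 (b=2); 2→3: 3^3 + 1 = 28; 28−1 = 27
i=1: 27 = 3^3 (b=3); 3→4: 4^4 = 256; 256−1 = 255
i=2: 255 = 3·4^3 + 3·4^2 + 3·4 + 3 (b=4); 4→5: 3·5^3 + 3·5^2 + 3·5 + 3 = 468; 468−1 = 467
i=3: 467 = 3·5^3 + 3·5^2 + 3·5 + 2 (b=5); 5→6: 3·6^3 + 3·6^2 + 3·6 + 2 = 776; 776−1 = 775
i=4: 775 = 3·6^3 + 3·6^2 + 3·6 + 1 (b=6); 6→7: 3·7^3 + 3·7^2 + 3·7 + 1 = 1198; 1198−1 = 1197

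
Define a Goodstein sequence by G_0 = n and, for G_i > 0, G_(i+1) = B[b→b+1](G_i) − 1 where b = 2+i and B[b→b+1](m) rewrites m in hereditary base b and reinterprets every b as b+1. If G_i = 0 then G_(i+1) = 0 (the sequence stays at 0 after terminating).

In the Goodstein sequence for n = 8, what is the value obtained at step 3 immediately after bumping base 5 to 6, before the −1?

93396

[0] 8 ≡ 2^(2 + 1) (base 2). Lift 3: 81. −1: 80.
[1] 80 ≡ 2·3^3 + 2·3^2 + 2·3 + 2 (base 3). Lift 4: 554. −1: 553.
[2] 553 ≡ 2·4^4 + 2·4^2 + 2·4 + 1 (base 4). Lift 5: 6311. −1: 6310.
[3] 6310 ≡ 2·5^5 + 2·5^2 + 2·5 (base 5). Lift 6: 93396. −1: 93395.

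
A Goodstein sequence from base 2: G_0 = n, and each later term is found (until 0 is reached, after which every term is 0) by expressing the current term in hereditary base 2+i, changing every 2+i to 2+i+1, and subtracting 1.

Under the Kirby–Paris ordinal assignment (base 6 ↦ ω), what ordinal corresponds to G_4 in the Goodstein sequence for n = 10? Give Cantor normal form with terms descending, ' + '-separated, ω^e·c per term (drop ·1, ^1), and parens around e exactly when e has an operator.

(0) 10|_2 = 2^(2 + 1) + 2 ↦ 3^(3 + 1) + 3|_3 = 84 ⇒ 83
(1) 83|_3 = 3^(3 + 1) + 2 ↦ 4^(4 + 1) + 2|_4 = 1026 ⇒ 1025
(2) 1025|_4 = 4^(4 + 1) + 1 ↦ 5^(5 + 1) + 1|_5 = 15626 ⇒ 15625
(3) 15625|_5 = 5^(5 + 1) ↦ 6^(6 + 1)|_6 = 279936 ⇒ 279935

ω^ω·5 + ω^5·5 + ω^4·5 + ω^3·5 + ω^2·5 + ω·5 + 5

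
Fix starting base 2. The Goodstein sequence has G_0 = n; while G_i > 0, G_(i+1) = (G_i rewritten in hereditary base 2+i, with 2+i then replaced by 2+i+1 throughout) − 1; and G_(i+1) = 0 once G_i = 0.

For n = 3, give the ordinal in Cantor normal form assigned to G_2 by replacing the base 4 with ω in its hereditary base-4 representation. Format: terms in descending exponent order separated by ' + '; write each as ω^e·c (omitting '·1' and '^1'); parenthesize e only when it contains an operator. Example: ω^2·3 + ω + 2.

3

[0] 3 ≡ 2 + 1 (base 2). Lift 3: 4. −1: 3.
[1] 3 ≡ 3 (base 3). Lift 4: 4. −1: 3.
[2] 3 ≡ 3 (base 4). Lift 5: 3. −1: 2.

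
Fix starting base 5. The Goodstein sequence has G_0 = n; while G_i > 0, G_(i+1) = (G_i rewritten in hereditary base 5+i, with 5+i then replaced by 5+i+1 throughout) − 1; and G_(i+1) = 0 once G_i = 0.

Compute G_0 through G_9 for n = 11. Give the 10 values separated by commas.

11, 12, 13, 13, 13, 13, 13, 13, 13, 13

G_0 = 11. HB_5(11) = 2·5 + 1. Bump = 13. G_1 = 12.
G_1 = 12. HB_6(12) = 2·6. Bump = 14. G_2 = 13.
G_2 = 13. HB_7(13) = 7 + 6. Bump = 14. G_3 = 13.
G_3 = 13. HB_8(13) = 8 + 5. Bump = 14. G_4 = 13.
G_4 = 13. HB_9(13) = 9 + 4. Bump = 14. G_5 = 13.
G_5 = 13. HB_10(13) = 10 + 3. Bump = 14. G_6 = 13.
G_6 = 13. HB_11(13) = 11 + 2. Bump = 14. G_7 = 13.
G_7 = 13. HB_12(13) = 12 + 1. Bump = 14. G_8 = 13.
G_8 = 13. HB_13(13) = 13. Bump = 14. G_9 = 13.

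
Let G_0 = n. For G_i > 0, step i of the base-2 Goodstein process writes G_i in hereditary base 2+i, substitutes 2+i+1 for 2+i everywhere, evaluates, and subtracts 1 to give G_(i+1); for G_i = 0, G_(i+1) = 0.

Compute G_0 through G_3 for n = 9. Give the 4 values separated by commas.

9, 81, 1023, 9842

(0) 9|_2 = 2^(2 + 1) + 1 ↦ 3^(3 + 1) + 1|_3 = 82 ⇒ 81
(1) 81|_3 = 3^(3 + 1) ↦ 4^(4 + 1)|_4 = 1024 ⇒ 1023
(2) 1023|_4 = 3·4^4 + 3·4^3 + 3·4^2 + 3·4 + 3 ↦ 3·5^5 + 3·5^3 + 3·5^2 + 3·5 + 3|_5 = 9843 ⇒ 9842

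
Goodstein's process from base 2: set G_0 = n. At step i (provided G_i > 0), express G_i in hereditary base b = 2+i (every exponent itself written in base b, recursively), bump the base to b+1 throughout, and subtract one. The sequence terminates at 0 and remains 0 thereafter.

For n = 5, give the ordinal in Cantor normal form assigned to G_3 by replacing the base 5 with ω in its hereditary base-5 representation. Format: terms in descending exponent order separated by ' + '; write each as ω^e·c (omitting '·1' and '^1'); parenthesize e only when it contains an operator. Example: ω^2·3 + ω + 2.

(0) 5|_2 = 2^2 + 1 ↦ 3^3 + 1|_3 = 28 ⇒ 27
(1) 27|_3 = 3^3 ↦ 4^4|_4 = 256 ⇒ 255
(2) 255|_4 = 3·4^3 + 3·4^2 + 3·4 + 3 ↦ 3·5^3 + 3·5^2 + 3·5 + 3|_5 = 468 ⇒ 467
(3) 467|_5 = 3·5^3 + 3·5^2 + 3·5 + 2 ↦ 3·6^3 + 3·6^2 + 3·6 + 2|_6 = 776 ⇒ 775

ω^3·3 + ω^2·3 + ω·3 + 2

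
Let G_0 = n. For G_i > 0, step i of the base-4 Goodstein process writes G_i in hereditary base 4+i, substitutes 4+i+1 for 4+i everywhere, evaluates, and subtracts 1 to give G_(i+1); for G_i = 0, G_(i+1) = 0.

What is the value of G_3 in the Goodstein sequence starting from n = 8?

9

step 0: 8 = 2·4; sub 5 for 4: 2·5; = 10; G_1 = 10−1 = 9
step 1: 9 = 5 + 4; sub 6 for 5: 6 + 4; = 10; G_2 = 10−1 = 9
step 2: 9 = 6 + 3; sub 7 for 6: 7 + 3; = 10; G_3 = 10−1 = 9
step 3: 9 = 7 + 2; sub 8 for 7: 8 + 2; = 10; G_4 = 10−1 = 9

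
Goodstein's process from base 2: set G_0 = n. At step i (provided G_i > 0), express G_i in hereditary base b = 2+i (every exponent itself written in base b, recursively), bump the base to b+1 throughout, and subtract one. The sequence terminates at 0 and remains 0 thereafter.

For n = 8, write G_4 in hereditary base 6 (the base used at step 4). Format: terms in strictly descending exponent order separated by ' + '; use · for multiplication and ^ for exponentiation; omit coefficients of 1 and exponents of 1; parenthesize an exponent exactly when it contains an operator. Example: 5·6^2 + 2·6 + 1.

[0] 8 ≡ 2^(2 + 1) (base 2). Lift 3: 81. −1: 80.
[1] 80 ≡ 2·3^3 + 2·3^2 + 2·3 + 2 (base 3). Lift 4: 554. −1: 553.
[2] 553 ≡ 2·4^4 + 2·4^2 + 2·4 + 1 (base 4). Lift 5: 6311. −1: 6310.
[3] 6310 ≡ 2·5^5 + 2·5^2 + 2·5 (base 5). Lift 6: 93396. −1: 93395.

2·6^6 + 2·6^2 + 6 + 5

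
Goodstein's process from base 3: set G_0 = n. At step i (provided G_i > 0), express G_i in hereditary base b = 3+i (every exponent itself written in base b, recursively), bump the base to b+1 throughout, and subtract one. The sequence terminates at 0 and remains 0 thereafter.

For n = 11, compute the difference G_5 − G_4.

4

step 0: 11 = 3^2 + 2; sub 4 for 3: 4^2 + 2; = 18; G_1 = 18−1 = 17
step 1: 17 = 4^2 + 1; sub 5 for 4: 5^2 + 1; = 26; G_2 = 26−1 = 25
step 2: 25 = 5^2; sub 6 for 5: 6^2; = 36; G_3 = 36−1 = 35
step 3: 35 = 5·6 + 5; sub 7 for 6: 5·7 + 5; = 40; G_4 = 40−1 = 39
step 4: 39 = 5·7 + 4; sub 8 for 7: 5·8 + 4; = 44; G_5 = 44−1 = 43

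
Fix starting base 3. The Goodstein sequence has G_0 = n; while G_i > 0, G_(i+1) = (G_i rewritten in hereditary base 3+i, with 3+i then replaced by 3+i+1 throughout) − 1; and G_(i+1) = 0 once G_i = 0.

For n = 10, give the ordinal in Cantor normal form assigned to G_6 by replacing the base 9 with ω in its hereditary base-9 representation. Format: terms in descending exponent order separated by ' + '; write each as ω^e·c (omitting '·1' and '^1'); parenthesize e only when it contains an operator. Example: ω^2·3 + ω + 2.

ω·4

step 0: 10 = 3^2 + 1; sub 4 for 3: 4^2 + 1; = 17; G_1 = 17−1 = 16
step 1: 16 = 4^2; sub 5 for 4: 5^2; = 25; G_2 = 25−1 = 24
step 2: 24 = 4·5 + 4; sub 6 for 5: 4·6 + 4; = 28; G_3 = 28−1 = 27
step 3: 27 = 4·6 + 3; sub 7 for 6: 4·7 + 3; = 31; G_4 = 31−1 = 30
step 4: 30 = 4·7 + 2; sub 8 for 7: 4·8 + 2; = 34; G_5 = 34−1 = 33
step 5: 33 = 4·8 + 1; sub 9 for 8: 4·9 + 1; = 37; G_6 = 37−1 = 36
step 6: 36 = 4·9; sub 10 for 9: 4·10; = 40; G_7 = 40−1 = 39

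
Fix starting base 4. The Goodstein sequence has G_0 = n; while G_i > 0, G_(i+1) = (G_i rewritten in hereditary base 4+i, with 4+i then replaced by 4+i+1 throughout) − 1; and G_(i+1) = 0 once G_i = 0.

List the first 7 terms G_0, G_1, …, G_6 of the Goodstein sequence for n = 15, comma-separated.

G_0 = 15. HB_4(15) = 3·4 + 3. Bump = 18. G_1 = 17.
G_1 = 17. HB_5(17) = 3·5 + 2. Bump = 20. G_2 = 19.
G_2 = 19. HB_6(19) = 3·6 + 1. Bump = 22. G_3 = 21.
G_3 = 21. HB_7(21) = 3·7. Bump = 24. G_4 = 23.
G_4 = 23. HB_8(23) = 2·8 + 7. Bump = 25. G_5 = 24.
G_5 = 24. HB_9(24) = 2·9 + 6. Bump = 26. G_6 = 25.

15, 17, 19, 21, 23, 24, 25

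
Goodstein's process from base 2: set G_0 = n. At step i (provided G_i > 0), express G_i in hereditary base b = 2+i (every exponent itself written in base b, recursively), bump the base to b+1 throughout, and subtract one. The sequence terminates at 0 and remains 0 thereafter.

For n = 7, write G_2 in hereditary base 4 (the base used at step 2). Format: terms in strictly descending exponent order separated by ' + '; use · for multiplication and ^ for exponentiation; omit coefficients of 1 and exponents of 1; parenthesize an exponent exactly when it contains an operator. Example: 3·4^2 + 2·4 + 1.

4^4 + 3

[0] 7 ≡ 2^2 + 2 + 1 (base 2). Lift 3: 31. −1: 30.
[1] 30 ≡ 3^3 + 3 (base 3). Lift 4: 260. −1: 259.
[2] 259 ≡ 4^4 + 3 (base 4). Lift 5: 3128. −1: 3127.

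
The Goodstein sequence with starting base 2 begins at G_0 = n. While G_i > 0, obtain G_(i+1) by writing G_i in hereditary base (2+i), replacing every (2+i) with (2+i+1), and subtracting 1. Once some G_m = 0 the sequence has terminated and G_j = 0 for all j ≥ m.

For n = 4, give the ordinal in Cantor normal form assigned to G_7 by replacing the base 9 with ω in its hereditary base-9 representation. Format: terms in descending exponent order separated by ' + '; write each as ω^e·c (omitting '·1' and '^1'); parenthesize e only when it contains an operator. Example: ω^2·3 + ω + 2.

G_0=4  [base 2] 2^2  →[2↦3]→  3^3 = 27  −1 ⇒ G_1=26
G_1=26  [base 3] 2·3^2 + 2·3 + 2  →[3↦4]→  2·4^2 + 2·4 + 2 = 42  −1 ⇒ G_2=41
G_2=41  [base 4] 2·4^2 + 2·4 + 1  →[4↦5]→  2·5^2 + 2·5 + 1 = 61  −1 ⇒ G_3=60
G_3=60  [base 5] 2·5^2 + 2·5  →[5↦6]→  2·6^2 + 2·6 = 84  −1 ⇒ G_4=83
G_4=83  [base 6] 2·6^2 + 6 + 5  →[6↦7]→  2·7^2 + 7 + 5 = 110  −1 ⇒ G_5=109
G_5=109  [base 7] 2·7^2 + 7 + 4  →[7↦8]→  2·8^2 + 8 + 4 = 140  −1 ⇒ G_6=139
G_6=139  [base 8] 2·8^2 + 8 + 3  →[8↦9]→  2·9^2 + 9 + 3 = 174  −1 ⇒ G_7=173
G_7=173  [base 9] 2·9^2 + 9 + 2  →[9↦10]→  2·10^2 + 10 + 2 = 212  −1 ⇒ G_8=211

ω^2·2 + ω + 2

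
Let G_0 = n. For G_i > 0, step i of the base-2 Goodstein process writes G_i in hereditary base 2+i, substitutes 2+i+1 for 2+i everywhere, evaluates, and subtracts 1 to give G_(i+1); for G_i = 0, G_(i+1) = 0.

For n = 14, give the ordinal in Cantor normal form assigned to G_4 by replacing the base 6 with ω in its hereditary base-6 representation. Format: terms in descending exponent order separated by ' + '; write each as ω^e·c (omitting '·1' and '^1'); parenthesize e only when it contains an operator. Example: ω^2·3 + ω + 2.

ω^(ω + 1) + ω^5·5 + ω^4·5 + ω^3·5 + ω^2·5 + ω·5 + 5

step 0: 14 = 2^(2 + 1) + 2^2 + 2; sub 3 for 2: 3^(3 + 1) + 3^3 + 3; = 111; G_1 = 111−1 = 110
step 1: 110 = 3^(3 + 1) + 3^3 + 2; sub 4 for 3: 4^(4 + 1) + 4^4 + 2; = 1282; G_2 = 1282−1 = 1281
step 2: 1281 = 4^(4 + 1) + 4^4 + 1; sub 5 for 4: 5^(5 + 1) + 5^5 + 1; = 18751; G_3 = 18751−1 = 18750
step 3: 18750 = 5^(5 + 1) + 5^5; sub 6 for 5: 6^(6 + 1) + 6^6; = 326592; G_4 = 326592−1 = 326591
step 4: 326591 = 6^(6 + 1) + 5·6^5 + 5·6^4 + 5·6^3 + 5·6^2 + 5·6 + 5; sub 7 for 6: 7^(7 + 1) + 5·7^5 + 5·7^4 + 5·7^3 + 5·7^2 + 5·7 + 5; = 5862841; G_5 = 5862841−1 = 5862840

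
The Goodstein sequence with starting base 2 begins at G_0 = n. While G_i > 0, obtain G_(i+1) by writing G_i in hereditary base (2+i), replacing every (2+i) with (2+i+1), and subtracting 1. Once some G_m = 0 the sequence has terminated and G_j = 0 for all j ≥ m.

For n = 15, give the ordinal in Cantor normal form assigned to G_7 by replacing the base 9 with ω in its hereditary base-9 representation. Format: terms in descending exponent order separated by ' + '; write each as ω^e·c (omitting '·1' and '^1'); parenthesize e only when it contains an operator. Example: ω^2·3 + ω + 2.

base 2: 15 = 2^(2 + 1) + 2^2 + 2 + 1; at 3: 3^(3 + 1) + 3^3 + 3 + 1 = 112; next = 111
base 3: 111 = 3^(3 + 1) + 3^3 + 3; at 4: 4^(4 + 1) + 4^4 + 4 = 1284; next = 1283
base 4: 1283 = 4^(4 + 1) + 4^4 + 3; at 5: 5^(5 + 1) + 5^5 + 3 = 18753; next = 18752
base 5: 18752 = 5^(5 + 1) + 5^5 + 2; at 6: 6^(6 + 1) + 6^6 + 2 = 326594; next = 326593
base 6: 326593 = 6^(6 + 1) + 6^6 + 1; at 7: 7^(7 + 1) + 7^7 + 1 = 6588345; next = 6588344
base 7: 6588344 = 7^(7 + 1) + 7^7; at 8: 8^(8 + 1) + 8^8 = 150994944; next = 150994943
base 8: 150994943 = 8^(8 + 1) + 7·8^7 + 7·8^6 + 7·8^5 + 7·8^4 + 7·8^3 + 7·8^2 + 7·8 + 7; at 9: 9^(9 + 1) + 7·9^7 + 7·9^6 + 7·9^5 + 7·9^4 + 7·9^3 + 7·9^2 + 7·9 + 7 = 3524450281; next = 3524450280
base 9: 3524450280 = 9^(9 + 1) + 7·9^7 + 7·9^6 + 7·9^5 + 7·9^4 + 7·9^3 + 7·9^2 + 7·9 + 6; at 10: 10^(10 + 1) + 7·10^7 + 7·10^6 + 7·10^5 + 7·10^4 + 7·10^3 + 7·10^2 + 7·10 + 6 = 100077777776; next = 100077777775

ω^(ω + 1) + ω^7·7 + ω^6·7 + ω^5·7 + ω^4·7 + ω^3·7 + ω^2·7 + ω·7 + 6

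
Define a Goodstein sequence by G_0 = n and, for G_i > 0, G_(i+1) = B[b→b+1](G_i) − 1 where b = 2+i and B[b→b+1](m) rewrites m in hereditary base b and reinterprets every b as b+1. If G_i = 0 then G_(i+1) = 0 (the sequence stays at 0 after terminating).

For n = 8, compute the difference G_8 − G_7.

[0] 8 ≡ 2^(2 + 1) (base 2). Lift 3: 81. −1: 80.
[1] 80 ≡ 2·3^3 + 2·3^2 + 2·3 + 2 (base 3). Lift 4: 554. −1: 553.
[2] 553 ≡ 2·4^4 + 2·4^2 + 2·4 + 1 (base 4). Lift 5: 6311. −1: 6310.
[3] 6310 ≡ 2·5^5 + 2·5^2 + 2·5 (base 5). Lift 6: 93396. −1: 93395.
[4] 93395 ≡ 2·6^6 + 2·6^2 + 6 + 5 (base 6). Lift 7: 1647196. −1: 1647195.
[5] 1647195 ≡ 2·7^7 + 2·7^2 + 7 + 4 (base 7). Lift 8: 33554572. −1: 33554571.
[6] 33554571 ≡ 2·8^8 + 2·8^2 + 8 + 3 (base 8). Lift 9: 774841152. −1: 774841151.
[7] 774841151 ≡ 2·9^9 + 2·9^2 + 9 + 2 (base 9). Lift 10: 20000000212. −1: 20000000211.

19225159060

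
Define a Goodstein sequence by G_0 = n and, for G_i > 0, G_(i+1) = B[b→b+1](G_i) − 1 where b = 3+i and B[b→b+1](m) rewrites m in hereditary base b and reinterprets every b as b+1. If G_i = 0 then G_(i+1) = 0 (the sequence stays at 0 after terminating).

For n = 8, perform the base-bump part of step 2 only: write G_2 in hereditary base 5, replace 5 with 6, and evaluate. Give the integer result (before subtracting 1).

12

base 3: 8 = 2·3 + 2; at 4: 2·4 + 2 = 10; next = 9
base 4: 9 = 2·4 + 1; at 5: 2·5 + 1 = 11; next = 10
base 5: 10 = 2·5; at 6: 2·6 = 12; next = 11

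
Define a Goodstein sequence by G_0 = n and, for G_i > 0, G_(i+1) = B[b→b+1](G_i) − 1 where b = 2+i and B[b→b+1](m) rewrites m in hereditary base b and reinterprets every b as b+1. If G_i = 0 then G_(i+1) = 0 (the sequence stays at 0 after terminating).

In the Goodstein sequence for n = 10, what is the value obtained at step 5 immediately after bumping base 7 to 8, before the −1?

84073324

(0) 10|_2 = 2^(2 + 1) + 2 ↦ 3^(3 + 1) + 3|_3 = 84 ⇒ 83
(1) 83|_3 = 3^(3 + 1) + 2 ↦ 4^(4 + 1) + 2|_4 = 1026 ⇒ 1025
(2) 1025|_4 = 4^(4 + 1) + 1 ↦ 5^(5 + 1) + 1|_5 = 15626 ⇒ 15625
(3) 15625|_5 = 5^(5 + 1) ↦ 6^(6 + 1)|_6 = 279936 ⇒ 279935
(4) 279935|_6 = 5·6^6 + 5·6^5 + 5·6^4 + 5·6^3 + 5·6^2 + 5·6 + 5 ↦ 5·7^7 + 5·7^5 + 5·7^4 + 5·7^3 + 5·7^2 + 5·7 + 5|_7 = 4215755 ⇒ 4215754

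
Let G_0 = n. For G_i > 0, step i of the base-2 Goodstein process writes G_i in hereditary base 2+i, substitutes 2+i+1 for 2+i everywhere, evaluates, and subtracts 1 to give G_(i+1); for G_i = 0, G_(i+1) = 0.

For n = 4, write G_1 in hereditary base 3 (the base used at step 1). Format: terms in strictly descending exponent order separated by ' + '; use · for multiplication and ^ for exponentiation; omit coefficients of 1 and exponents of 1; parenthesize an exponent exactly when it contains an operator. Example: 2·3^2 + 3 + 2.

step 0: 4 = 2^2; sub 3 for 2: 3^3; = 27; G_1 = 27−1 = 26
step 1: 26 = 2·3^2 + 2·3 + 2; sub 4 for 3: 2·4^2 + 2·4 + 2; = 42; G_2 = 42−1 = 41

2·3^2 + 2·3 + 2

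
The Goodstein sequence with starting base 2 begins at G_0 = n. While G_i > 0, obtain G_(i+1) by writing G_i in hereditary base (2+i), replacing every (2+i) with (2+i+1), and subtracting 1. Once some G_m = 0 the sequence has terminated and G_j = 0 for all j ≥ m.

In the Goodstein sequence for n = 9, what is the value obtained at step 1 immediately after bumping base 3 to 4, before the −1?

1024

G_0 = 9. HB_2(9) = 2^(2 + 1) + 1. Bump = 82. G_1 = 81.
G_1 = 81. HB_3(81) = 3^(3 + 1). Bump = 1024. G_2 = 1023.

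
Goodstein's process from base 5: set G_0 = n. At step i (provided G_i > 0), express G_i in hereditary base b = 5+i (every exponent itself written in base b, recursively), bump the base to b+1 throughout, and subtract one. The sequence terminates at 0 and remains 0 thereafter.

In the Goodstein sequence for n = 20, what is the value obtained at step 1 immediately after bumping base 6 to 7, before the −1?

step 0: 20 = 4·5; sub 6 for 5: 4·6; = 24; G_1 = 24−1 = 23
step 1: 23 = 3·6 + 5; sub 7 for 6: 3·7 + 5; = 26; G_2 = 26−1 = 25

26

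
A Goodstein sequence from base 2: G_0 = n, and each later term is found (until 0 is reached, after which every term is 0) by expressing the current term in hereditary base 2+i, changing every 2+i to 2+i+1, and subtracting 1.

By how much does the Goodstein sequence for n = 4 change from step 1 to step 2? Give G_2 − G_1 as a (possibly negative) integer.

(0) 4|_2 = 2^2 ↦ 3^3|_3 = 27 ⇒ 26
(1) 26|_3 = 2·3^2 + 2·3 + 2 ↦ 2·4^2 + 2·4 + 2|_4 = 42 ⇒ 41

15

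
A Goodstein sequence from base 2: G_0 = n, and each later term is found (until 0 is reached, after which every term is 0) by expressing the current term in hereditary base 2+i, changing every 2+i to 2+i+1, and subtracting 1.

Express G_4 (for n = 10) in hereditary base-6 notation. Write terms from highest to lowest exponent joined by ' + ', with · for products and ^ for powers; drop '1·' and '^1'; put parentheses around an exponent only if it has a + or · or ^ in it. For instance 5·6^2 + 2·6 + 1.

5·6^6 + 5·6^5 + 5·6^4 + 5·6^3 + 5·6^2 + 5·6 + 5

step 0: 10 = 2^(2 + 1) + 2; sub 3 for 2: 3^(3 + 1) + 3; = 84; G_1 = 84−1 = 83
step 1: 83 = 3^(3 + 1) + 2; sub 4 for 3: 4^(4 + 1) + 2; = 1026; G_2 = 1026−1 = 1025
step 2: 1025 = 4^(4 + 1) + 1; sub 5 for 4: 5^(5 + 1) + 1; = 15626; G_3 = 15626−1 = 15625
step 3: 15625 = 5^(5 + 1); sub 6 for 5: 6^(6 + 1); = 279936; G_4 = 279936−1 = 279935
step 4: 279935 = 5·6^6 + 5·6^5 + 5·6^4 + 5·6^3 + 5·6^2 + 5·6 + 5; sub 7 for 6: 5·7^7 + 5·7^5 + 5·7^4 + 5·7^3 + 5·7^2 + 5·7 + 5; = 4215755; G_5 = 4215755−1 = 4215754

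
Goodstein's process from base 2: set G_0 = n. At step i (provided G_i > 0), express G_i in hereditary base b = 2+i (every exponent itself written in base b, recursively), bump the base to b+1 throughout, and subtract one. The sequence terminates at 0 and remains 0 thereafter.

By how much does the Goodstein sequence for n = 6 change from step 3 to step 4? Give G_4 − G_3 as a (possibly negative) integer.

43530

step 0: 6 = 2^2 + 2; sub 3 for 2: 3^3 + 3; = 30; G_1 = 30−1 = 29
step 1: 29 = 3^3 + 2; sub 4 for 3: 4^4 + 2; = 258; G_2 = 258−1 = 257
step 2: 257 = 4^4 + 1; sub 5 for 4: 5^5 + 1; = 3126; G_3 = 3126−1 = 3125
step 3: 3125 = 5^5; sub 6 for 5: 6^6; = 46656; G_4 = 46656−1 = 46655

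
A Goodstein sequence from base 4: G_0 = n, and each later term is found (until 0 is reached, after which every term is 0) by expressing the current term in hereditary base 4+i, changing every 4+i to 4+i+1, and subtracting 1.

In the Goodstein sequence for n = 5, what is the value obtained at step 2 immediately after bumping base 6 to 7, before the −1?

5

G_0 = 5. HB_4(5) = 4 + 1. Bump = 6. G_1 = 5.
G_1 = 5. HB_5(5) = 5. Bump = 6. G_2 = 5.
G_2 = 5. HB_6(5) = 5. Bump = 5. G_3 = 4.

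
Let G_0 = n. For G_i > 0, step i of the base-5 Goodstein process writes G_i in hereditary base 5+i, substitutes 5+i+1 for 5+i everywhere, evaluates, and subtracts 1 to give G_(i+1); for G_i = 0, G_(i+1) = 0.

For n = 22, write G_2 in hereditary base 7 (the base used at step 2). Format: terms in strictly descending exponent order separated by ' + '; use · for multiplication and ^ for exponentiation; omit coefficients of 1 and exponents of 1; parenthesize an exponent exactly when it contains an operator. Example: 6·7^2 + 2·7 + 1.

4·7

base 5: 22 = 4·5 + 2; at 6: 4·6 + 2 = 26; next = 25
base 6: 25 = 4·6 + 1; at 7: 4·7 + 1 = 29; next = 28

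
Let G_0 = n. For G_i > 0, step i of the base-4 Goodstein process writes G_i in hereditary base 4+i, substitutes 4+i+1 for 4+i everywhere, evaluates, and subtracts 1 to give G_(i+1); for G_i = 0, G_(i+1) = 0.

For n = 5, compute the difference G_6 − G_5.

[0] 5 ≡ 4 + 1 (base 4). Lift 5: 6. −1: 5.
[1] 5 ≡ 5 (base 5). Lift 6: 6. −1: 5.
[2] 5 ≡ 5 (base 6). Lift 7: 5. −1: 4.
[3] 4 ≡ 4 (base 7). Lift 8: 4. −1: 3.
[4] 3 ≡ 3 (base 8). Lift 9: 3. −1: 2.
[5] 2 ≡ 2 (base 9). Lift 10: 2. −1: 1.

-1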